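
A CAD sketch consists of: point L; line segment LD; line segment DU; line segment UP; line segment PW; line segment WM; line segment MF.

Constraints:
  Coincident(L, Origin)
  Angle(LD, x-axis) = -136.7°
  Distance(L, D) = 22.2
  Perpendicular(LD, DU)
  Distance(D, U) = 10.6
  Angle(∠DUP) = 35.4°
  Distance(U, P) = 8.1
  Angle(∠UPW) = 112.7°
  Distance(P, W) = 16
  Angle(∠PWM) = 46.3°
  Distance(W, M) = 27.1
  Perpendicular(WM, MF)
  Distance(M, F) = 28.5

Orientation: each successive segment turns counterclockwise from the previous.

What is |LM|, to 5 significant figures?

36.703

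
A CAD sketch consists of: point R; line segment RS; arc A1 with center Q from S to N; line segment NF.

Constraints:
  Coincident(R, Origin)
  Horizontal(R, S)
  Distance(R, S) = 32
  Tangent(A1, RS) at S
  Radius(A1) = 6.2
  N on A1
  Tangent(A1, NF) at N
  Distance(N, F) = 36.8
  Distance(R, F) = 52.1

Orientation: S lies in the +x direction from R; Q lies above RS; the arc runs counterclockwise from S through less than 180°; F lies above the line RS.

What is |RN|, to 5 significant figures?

38.786

Checks: |QN| = 6.200 ✓; ∠(QN, NF) = 90.00° ✓; |NF| = 36.80 ✓; |RF| = 52.10 ✓.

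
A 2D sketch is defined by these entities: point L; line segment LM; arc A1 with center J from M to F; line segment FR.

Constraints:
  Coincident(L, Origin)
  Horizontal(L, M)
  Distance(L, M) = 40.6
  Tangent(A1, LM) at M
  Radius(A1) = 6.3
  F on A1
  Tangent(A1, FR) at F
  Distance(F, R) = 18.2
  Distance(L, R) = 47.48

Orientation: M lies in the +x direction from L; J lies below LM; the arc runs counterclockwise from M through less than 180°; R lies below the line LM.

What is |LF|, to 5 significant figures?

35.541

Checks: |JM| = 6.300 ✓; |JF| = 6.300 ✓; ∠(JF, FR) = 90.00° ✓; |FR| = 18.20 ✓; |LR| = 47.48 ✓.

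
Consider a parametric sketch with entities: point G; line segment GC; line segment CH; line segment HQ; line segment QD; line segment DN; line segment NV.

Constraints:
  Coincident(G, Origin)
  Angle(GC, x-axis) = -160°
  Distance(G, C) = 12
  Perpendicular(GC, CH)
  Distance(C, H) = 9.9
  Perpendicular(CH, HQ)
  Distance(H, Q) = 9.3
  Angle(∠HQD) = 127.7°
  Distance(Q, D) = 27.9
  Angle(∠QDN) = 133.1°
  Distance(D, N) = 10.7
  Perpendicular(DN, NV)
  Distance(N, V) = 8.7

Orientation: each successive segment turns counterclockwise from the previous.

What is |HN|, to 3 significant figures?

40.9

G is at the origin; GC runs at -160.0° with length 12.0, so C = (-11.3, -4.10). The perpendicularity gives CH at right angles to GC, so CH runs at -70.0°; with |CH| = 9.9, H = (-7.89, -13.4). The perpendicularity gives HQ at right angles to CH, so HQ runs at 20.0°; with |HQ| = 9.3, Q = (0.849, -10.2). ∠HQD = 127.7° gives QD at 72.3° from the x-axis; with |QD| = 27.9, D = (9.33, 16.4). ∠QDN = 133.1° gives DN at 119° from the x-axis; with |DN| = 10.7, N = (4.11, 25.7). Then |HN| = |N − H| = 40.9.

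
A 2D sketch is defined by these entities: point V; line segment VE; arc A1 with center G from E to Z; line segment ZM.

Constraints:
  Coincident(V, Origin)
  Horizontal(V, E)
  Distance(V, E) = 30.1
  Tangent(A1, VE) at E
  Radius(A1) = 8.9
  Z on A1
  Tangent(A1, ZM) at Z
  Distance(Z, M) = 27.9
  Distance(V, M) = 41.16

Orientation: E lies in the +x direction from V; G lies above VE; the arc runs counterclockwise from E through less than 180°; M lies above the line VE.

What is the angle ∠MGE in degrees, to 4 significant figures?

158.9°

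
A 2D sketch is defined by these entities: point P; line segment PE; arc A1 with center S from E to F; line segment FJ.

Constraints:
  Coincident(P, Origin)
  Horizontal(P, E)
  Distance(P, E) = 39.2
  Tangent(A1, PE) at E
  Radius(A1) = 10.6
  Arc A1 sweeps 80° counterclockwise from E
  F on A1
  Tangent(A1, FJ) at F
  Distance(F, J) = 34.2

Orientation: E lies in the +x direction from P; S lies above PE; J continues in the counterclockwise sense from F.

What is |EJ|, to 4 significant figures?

45.49

On A1, E sits at bearing -90° from S; an 80° counterclockwise sweep puts F at bearing -10°, so F = S + 10.6·(cos -10°, sin -10°) = (49.64, 8.759). The tangent condition forces SF to be normal to FJ, so FJ runs along (−sin -10°, cos -10°); with |FJ| = 34.2, J = (55.58, 42.44). Then |EJ| = |J − E| = 45.49.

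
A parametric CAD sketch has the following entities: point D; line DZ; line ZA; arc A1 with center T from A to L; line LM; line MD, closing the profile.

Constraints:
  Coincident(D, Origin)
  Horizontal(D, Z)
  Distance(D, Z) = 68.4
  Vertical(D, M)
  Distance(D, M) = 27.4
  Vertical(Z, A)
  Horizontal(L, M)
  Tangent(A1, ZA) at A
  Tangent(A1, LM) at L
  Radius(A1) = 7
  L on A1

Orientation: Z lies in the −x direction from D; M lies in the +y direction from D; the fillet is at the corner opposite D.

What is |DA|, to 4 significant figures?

71.38

The virtual corner opposite D is at (-68.40, 27.40). Since A1 is tangent to ZA there, TA ⟂ ZA and the tangent condition forces TL to be normal to LM, with radius 7.0, so the center T sits 7.0 in from both sides at T = (-61.40, 20.40). That places the tangent points at A = (-68.40, 20.40) on ZA and L = (-61.40, 27.40) on LM. Then |DA| = |A − D| = 71.38.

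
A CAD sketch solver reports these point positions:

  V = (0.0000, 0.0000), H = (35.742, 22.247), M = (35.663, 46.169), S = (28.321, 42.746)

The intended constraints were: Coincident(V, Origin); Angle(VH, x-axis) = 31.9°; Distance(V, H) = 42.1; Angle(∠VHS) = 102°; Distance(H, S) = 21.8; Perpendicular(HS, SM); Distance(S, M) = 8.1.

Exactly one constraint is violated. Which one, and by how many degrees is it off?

Perpendicular(HS, SM) — off by 5.09°.

V = (0.00, 0.00) ✓; VH at 31.90° ✓; |VH| = 42.10 ✓; ∠VHS = 102.0° ✓; |HS| = 21.80 ✓; ∠(HS, SM) = 84.91° ✗; |SM| = 8.101 ✓.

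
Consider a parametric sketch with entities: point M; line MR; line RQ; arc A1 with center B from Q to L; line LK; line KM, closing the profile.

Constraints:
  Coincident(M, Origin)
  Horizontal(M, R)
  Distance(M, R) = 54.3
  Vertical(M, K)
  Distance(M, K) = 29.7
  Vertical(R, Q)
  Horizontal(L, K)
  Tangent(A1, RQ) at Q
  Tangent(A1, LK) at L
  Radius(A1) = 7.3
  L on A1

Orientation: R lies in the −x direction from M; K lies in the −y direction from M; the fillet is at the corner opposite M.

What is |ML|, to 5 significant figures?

55.598

M is at the origin; M and R share the same y with |MR| = 54.3 and R on the −x side, so R = (-54.300, 0.0000). M and K share the same x with |MK| = 29.7 and K on the −y side, so K = (0.0000, -29.700). The virtual corner opposite M is at (-54.300, -29.700). Since A1 is tangent to RQ there, BQ ⟂ RQ and the tangent condition forces BL to be normal to LK, with radius 7.3, so the center B sits 7.3 in from both sides at B = (-47.000, -22.400). That places the tangent points at Q = (-54.300, -22.400) on RQ and L = (-47.000, -29.700) on LK. Then |ML| = |L − M| = 55.598.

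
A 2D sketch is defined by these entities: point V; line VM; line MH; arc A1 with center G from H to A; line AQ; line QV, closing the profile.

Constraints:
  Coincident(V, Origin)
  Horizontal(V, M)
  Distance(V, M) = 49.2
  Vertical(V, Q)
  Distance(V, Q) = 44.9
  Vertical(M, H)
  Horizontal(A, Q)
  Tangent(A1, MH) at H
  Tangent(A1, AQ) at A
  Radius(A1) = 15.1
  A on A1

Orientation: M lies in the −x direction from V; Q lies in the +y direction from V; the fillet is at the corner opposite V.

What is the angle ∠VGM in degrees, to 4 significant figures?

75.72°

V and Q share the same x with |VQ| = 44.9 and Q on the +y side, so Q = (0.000, 44.90). The virtual corner opposite V is at (-49.20, 44.90). A1 meets MH tangentially, so GH is at right angles to MH and since A1 is tangent to AQ there, GA ⟂ AQ, with radius 15.1, so the center G sits 15.1 in from both sides at G = (-34.10, 29.80). Then cos ∠VGM = GV·GM / (|GV||GM|), giving 75.72°.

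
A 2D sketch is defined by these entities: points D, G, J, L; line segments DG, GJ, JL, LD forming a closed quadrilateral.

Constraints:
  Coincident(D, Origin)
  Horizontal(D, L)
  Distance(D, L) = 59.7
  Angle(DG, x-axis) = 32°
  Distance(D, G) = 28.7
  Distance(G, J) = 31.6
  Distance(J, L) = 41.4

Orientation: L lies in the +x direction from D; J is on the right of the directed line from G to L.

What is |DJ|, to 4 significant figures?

27.07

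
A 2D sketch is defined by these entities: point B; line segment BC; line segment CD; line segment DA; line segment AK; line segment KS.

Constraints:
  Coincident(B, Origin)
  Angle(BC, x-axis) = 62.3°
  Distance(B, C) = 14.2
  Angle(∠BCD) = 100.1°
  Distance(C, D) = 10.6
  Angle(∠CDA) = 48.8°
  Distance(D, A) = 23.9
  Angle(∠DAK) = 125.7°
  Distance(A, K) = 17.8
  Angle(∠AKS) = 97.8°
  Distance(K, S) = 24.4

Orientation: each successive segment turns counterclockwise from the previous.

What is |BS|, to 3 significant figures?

30.7

∠DAK = 125.7° gives AK at -32.3° from the x-axis; with |AK| = 17.8, K = (14.7, -14.3). ∠AKS = 97.8° gives KS at 49.9° from the x-axis; with |KS| = 24.4, S = (30.4, 4.36). Then |BS| = |S − B| = 30.7.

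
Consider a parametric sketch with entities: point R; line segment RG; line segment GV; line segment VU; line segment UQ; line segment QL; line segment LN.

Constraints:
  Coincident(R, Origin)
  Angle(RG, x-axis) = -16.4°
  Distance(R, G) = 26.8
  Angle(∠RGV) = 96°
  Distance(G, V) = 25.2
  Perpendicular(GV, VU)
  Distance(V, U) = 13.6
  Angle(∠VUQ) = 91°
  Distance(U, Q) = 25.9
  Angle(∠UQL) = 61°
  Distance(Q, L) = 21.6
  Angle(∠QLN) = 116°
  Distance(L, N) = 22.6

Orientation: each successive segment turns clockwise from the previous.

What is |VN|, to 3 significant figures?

8.03

R is at the origin; RG runs at -16.4° with length 26.8, so G = (25.7, -7.57). ∠RGV = 96.0° gives GV at -100° from the x-axis; with |GV| = 25.2, V = (21.2, -32.4). GV is perpendicular to VU, so VU runs at 170°; with |VU| = 13.6, U = (7.78, -29.9). ∠VUQ = 91.0° gives UQ at 80.6° from the x-axis; with |UQ| = 25.9, Q = (12.0, -4.35). ∠UQL = 61.0° gives QL at -38.4° from the x-axis; with |QL| = 21.6, L = (28.9, -17.8). ∠QLN = 116.0° gives LN at -102° from the x-axis; with |LN| = 22.6, N = (24.1, -39.8). Then |VN| = |N − V| = 8.03.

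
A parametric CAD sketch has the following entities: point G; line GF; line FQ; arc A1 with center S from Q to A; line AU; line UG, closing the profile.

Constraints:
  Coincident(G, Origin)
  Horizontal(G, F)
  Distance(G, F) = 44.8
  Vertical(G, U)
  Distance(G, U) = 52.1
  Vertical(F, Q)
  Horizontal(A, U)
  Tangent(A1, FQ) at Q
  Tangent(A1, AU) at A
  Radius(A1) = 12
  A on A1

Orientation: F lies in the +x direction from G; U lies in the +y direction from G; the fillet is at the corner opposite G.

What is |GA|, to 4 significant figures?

61.57

G is at the origin; GF is horizontal with |GF| = 44.8 and F on the +x side, so F = (44.80, 0.000). GU is vertical with |GU| = 52.1 and U on the +y side, so U = (0.000, 52.10). The virtual corner opposite G is at (44.80, 52.10). The tangent condition forces SQ to be normal to FQ and the tangent condition forces SA to be normal to AU, with radius 12.0, so the center S sits 12.0 in from both sides at S = (32.80, 40.10). That places the tangent points at Q = (44.80, 40.10) on FQ and A = (32.80, 52.10) on AU. Then |GA| = |A − G| = 61.57.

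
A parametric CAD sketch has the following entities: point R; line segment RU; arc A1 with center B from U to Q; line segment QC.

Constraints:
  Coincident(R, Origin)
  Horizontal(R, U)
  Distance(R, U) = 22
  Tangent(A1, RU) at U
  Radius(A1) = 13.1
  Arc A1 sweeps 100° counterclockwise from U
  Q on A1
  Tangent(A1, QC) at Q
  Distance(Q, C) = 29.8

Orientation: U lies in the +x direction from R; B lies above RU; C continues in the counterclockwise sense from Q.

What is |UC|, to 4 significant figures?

45.38

R is at the origin; RU is horizontal with |RU| = 22.0 and U on the +x side, so U = (22.00, 0.000). Since A1 is tangent to RU there, BU ⟂ RU, so B = U + (0, 13.1) = (22.00, 13.10). On A1, U sits at bearing -90° from B; a 100° counterclockwise sweep puts Q at bearing 10°, so Q = B + 13.1·(cos 10°, sin 10°) = (34.90, 15.37). The tangent condition forces BQ to be normal to QC, so QC runs along (−sin 10°, cos 10°); with |QC| = 29.8, C = (29.73, 44.72). Then |UC| = |C − U| = 45.38.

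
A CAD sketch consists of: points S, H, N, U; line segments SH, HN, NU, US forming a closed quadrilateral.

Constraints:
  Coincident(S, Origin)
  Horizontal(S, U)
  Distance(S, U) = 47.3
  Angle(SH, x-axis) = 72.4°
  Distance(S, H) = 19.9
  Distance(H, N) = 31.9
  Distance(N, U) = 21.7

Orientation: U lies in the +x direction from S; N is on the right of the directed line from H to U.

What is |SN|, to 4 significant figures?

26.93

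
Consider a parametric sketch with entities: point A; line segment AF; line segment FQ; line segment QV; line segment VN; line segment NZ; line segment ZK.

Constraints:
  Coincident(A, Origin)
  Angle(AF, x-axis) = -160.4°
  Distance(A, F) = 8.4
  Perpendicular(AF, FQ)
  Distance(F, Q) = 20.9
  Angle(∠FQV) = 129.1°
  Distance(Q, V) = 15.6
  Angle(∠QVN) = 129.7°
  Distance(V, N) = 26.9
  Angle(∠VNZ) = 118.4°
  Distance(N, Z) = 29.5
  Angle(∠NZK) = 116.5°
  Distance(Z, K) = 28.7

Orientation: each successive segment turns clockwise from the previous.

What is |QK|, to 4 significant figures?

50.83

∠VNZ = 118.4° gives NZ at -53.20° from the x-axis; with |NZ| = 29.5, Z = (37.46, 10.51). ∠NZK = 116.5° gives ZK at -116.7° from the x-axis; with |ZK| = 28.7, K = (24.57, -15.13). Then |QK| = |K − Q| = 50.83.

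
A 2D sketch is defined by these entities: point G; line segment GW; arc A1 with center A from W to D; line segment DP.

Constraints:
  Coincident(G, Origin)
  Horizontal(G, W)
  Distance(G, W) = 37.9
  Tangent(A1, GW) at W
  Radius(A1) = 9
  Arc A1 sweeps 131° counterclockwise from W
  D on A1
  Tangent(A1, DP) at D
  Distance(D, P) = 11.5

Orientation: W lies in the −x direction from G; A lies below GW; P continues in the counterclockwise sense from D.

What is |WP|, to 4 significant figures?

23.60

G is at the origin; GW is horizontal with |GW| = 37.9 and W on the −x side, so W = (-37.90, 0.000). The tangent condition forces AW to be normal to GW, so A = W + (0, -9) = (-37.90, -9.000). On A1, W sits at bearing 90° from A; a 131° counterclockwise sweep puts D at bearing 221°, so D = A + 9.0·(cos 221°, sin 221°) = (-44.69, -14.90). The tangent condition forces AD to be normal to DP, so DP runs along (−sin 221°, cos 221°); with |DP| = 11.5, P = (-37.15, -23.58). Then |WP| = |P − W| = 23.60.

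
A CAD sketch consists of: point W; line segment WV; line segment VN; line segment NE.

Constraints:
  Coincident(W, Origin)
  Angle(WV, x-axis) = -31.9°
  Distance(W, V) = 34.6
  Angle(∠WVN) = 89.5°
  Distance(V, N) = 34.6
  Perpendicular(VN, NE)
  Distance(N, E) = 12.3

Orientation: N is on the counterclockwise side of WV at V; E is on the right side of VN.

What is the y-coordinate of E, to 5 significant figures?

4.8405

W is at the origin; WV runs at -31.9° with length 34.6, so V = 34.6·(cos -31.9°, sin -31.9°) = (29.374, -18.284). ∠WVN = 89.5°, so VN runs at -31.9° + (180° − 89.5°) = 58.600° from the x-axis; with |VN| = 34.6, N = V + 34.6·(cos 58.600°, sin 58.600°) = (47.401, 11.249). VN is perpendicular to NE; with |NE| = 12.3 on the right of VN, E = N + 12.3·(0.85355, -0.52101) = (57.900, 4.8405). So E.y = 4.8405.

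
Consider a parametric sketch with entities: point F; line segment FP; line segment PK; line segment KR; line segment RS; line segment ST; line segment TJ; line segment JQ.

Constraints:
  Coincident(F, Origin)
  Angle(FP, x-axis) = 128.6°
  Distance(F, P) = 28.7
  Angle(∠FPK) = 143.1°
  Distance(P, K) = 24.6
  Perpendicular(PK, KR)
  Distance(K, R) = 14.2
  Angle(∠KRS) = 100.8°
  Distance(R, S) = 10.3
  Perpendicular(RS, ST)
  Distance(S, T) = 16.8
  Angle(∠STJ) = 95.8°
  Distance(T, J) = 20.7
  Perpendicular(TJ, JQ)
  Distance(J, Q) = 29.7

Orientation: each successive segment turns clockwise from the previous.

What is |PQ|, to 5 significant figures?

45.436

∠STJ = 95.8° gives TJ at 108.30° from the x-axis; with |TJ| = 20.7, J = (-25.113, 53.401). TJ is perpendicular to JQ, so JQ runs at 18.300°; with |JQ| = 29.7, Q = (3.0845, 62.727). Then |PQ| = |Q − P| = 45.436.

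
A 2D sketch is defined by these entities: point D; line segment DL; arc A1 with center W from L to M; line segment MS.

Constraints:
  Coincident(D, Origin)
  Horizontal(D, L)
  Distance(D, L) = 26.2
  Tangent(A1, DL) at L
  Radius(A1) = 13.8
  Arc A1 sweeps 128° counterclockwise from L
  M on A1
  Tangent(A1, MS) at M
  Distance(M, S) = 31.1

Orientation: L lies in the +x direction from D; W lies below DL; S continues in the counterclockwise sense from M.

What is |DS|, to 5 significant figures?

58.128

D is at the origin; DL is horizontal with |DL| = 26.2 and L on the +x side, so L = (26.200, 0.0000). Tangency of A1 to DL means the radius WL is perpendicular to DL, so W = L + (0, -13.8) = (26.200, -13.800). On A1, L sits at bearing 90° from W; a 128° counterclockwise sweep puts M at bearing 218°, so M = W + 13.8·(cos 218°, sin 218°) = (15.325, -22.296). A1 meets MS tangentially, so WM is at right angles to MS, so MS runs along (−sin 218°, cos 218°); with |MS| = 31.1, S = (34.473, -46.803). Then |DS| = |S − D| = 58.128.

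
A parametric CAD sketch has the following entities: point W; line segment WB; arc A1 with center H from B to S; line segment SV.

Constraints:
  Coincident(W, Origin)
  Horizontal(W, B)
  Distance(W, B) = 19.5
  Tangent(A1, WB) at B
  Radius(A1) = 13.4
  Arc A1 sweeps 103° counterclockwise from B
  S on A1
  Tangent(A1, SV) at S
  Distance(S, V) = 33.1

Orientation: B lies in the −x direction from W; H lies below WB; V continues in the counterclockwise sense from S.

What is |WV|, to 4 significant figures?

54.76

W is at the origin; WB is horizontal with |WB| = 19.5 and B on the −x side, so B = (-19.50, 0.000). The tangent condition forces HB to be normal to WB, so H = B + (0, -13.4) = (-19.50, -13.40). On A1, B sits at bearing 90° from H; a 103° counterclockwise sweep puts S at bearing 193°, so S = H + 13.4·(cos 193°, sin 193°) = (-32.56, -16.41). Tangency of A1 to SV means the radius HS is perpendicular to SV, so SV runs along (−sin 193°, cos 193°); with |SV| = 33.1, V = (-25.11, -48.67). Then |WV| = |V − W| = 54.76.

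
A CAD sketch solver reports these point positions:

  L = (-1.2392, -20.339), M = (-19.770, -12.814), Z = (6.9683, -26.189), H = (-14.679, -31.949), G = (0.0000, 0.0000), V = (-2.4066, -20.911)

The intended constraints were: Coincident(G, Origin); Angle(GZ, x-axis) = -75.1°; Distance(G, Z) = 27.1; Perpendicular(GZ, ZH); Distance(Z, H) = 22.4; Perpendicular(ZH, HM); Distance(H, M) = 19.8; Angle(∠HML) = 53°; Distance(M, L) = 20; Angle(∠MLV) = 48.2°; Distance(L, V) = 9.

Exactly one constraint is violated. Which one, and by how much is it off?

Distance(L, V) = 9 — off by 7.70.

G = (0.00, 0.00) ✓; GZ at -75.10° ✓; |GZ| = 27.10 ✓; ∠(GZ, ZH) = 90.00° ✓; |ZH| = 22.40 ✓; ∠(ZH, HM) = 90.00° ✓; |HM| = 19.80 ✓; ∠HML = 53.00° ✓; |ML| = 20.00 ✓; ∠MLV = 48.20° ✓; |LV| = 1.300 ✗.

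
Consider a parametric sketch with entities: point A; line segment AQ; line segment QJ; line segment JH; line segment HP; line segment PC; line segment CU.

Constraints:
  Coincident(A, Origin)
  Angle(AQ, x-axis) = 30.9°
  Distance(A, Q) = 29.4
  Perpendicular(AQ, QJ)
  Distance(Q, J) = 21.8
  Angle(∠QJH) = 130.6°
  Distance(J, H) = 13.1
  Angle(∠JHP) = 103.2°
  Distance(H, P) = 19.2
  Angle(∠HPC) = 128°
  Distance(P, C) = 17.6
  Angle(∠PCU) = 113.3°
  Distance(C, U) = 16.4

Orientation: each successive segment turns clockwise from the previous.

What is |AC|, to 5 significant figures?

3.6813

A is at the origin; AQ runs at 30.9° with length 29.4, so Q = (25.227, 15.098). AQ ⟂ QJ, so QJ runs at -59.100°; with |QJ| = 21.8, J = (36.422, -3.6077). ∠QJH = 130.6° gives JH at -108.50° from the x-axis; with |JH| = 13.1, H = (32.266, -16.031). ∠JHP = 103.2° gives HP at 174.70° from the x-axis; with |HP| = 19.2, P = (13.148, -14.257). ∠HPC = 128.0° gives PC at 122.70° from the x-axis; with |PC| = 17.6, C = (3.6395, 0.55336). Then |AC| = |C − A| = 3.6813.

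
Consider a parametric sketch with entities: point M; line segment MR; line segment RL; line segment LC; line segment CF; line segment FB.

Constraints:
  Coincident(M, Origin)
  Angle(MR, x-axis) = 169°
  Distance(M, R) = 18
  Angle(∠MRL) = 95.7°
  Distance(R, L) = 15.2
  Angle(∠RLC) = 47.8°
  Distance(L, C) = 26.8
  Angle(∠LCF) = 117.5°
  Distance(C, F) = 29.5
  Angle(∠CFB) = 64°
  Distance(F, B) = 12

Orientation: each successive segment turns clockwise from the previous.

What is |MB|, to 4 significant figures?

26.20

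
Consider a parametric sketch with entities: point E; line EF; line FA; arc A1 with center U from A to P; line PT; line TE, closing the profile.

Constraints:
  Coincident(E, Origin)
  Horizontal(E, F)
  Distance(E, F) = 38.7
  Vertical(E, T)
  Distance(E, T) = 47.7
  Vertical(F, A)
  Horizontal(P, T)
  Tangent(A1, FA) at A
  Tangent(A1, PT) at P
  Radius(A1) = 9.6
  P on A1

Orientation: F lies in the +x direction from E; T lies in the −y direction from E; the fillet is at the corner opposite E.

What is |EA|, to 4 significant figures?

54.31

E is at the origin; EF is horizontal with |EF| = 38.7 and F on the +x side, so F = (38.70, 0.000). E and T share the same x with |ET| = 47.7 and T on the −y side, so T = (0.000, -47.70). The virtual corner opposite E is at (38.70, -47.70). The tangent condition forces UA to be normal to FA and the tangent condition forces UP to be normal to PT, with radius 9.6, so the center U sits 9.6 in from both sides at U = (29.10, -38.10). That places the tangent points at A = (38.70, -38.10) on FA and P = (29.10, -47.70) on PT. Then |EA| = |A − E| = 54.31.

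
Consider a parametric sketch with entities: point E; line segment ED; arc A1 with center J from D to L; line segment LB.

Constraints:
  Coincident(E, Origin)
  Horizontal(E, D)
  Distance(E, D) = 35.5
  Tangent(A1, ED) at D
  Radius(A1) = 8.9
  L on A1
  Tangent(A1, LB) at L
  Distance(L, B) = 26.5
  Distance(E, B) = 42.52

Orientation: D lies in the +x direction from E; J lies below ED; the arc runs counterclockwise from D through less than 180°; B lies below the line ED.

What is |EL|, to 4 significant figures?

27.87

E is at the origin; E and D share the same y with |ED| = 35.5 and D on the +x side, so D = (35.50, 0.000). The tangent condition forces JD to be normal to ED, so J = D + (0, -8.9) = (35.50, -8.900). Since JL ⟂ LB (tangency), |JB| = √(8.9² + 26.5²) = 27.95 regardless of where L sits on A1. So B lies on both circle(E, 42.52) and circle(J, 27.95); the below-ED intersection is B = (24.63, -34.66). L is the foot of the tangent from B: L = (26.63, -8.232).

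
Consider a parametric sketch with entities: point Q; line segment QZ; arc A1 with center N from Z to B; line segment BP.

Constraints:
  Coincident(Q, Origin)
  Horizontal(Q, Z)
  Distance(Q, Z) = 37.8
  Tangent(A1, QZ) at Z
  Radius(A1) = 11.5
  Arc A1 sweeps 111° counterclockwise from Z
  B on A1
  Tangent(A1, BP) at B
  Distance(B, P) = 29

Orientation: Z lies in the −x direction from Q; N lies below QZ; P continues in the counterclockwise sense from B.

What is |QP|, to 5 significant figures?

57.252

Q is at the origin; Q and Z share the same y with |QZ| = 37.8 and Z on the −x side, so Z = (-37.800, 0.0000). A1 meets QZ tangentially, so NZ is at right angles to QZ, so N = Z + (0, -11.5) = (-37.800, -11.500). On A1, Z sits at bearing 90° from N; a 111° counterclockwise sweep puts B at bearing 201°, so B = N + 11.5·(cos 201°, sin 201°) = (-48.536, -15.621). A1 meets BP tangentially, so NB is at right angles to BP, so BP runs along (−sin 201°, cos 201°); with |BP| = 29.0, P = (-38.144, -42.695). Then |QP| = |P − Q| = 57.252.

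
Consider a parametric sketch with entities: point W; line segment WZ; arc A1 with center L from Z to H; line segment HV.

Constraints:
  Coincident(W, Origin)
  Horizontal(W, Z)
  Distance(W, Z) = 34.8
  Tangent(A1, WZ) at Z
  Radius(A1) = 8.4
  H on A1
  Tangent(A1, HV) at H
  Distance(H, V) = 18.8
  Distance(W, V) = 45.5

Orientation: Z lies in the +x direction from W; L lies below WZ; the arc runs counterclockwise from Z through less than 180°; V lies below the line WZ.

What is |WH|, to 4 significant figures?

29.68

W is at the origin; W and Z share the same y with |WZ| = 34.8 and Z on the +x side, so Z = (34.80, 0.000). Since A1 is tangent to WZ there, LZ ⟂ WZ, so L = Z + (0, -8.4) = (34.80, -8.400). Since LH ⟂ HV (tangency), |LV| = √(8.4² + 18.8²) = 20.59 regardless of where H sits on A1. So V lies on both circle(W, 45.5) and circle(L, 20.59); the below-WZ intersection is V = (35.07, -28.99). H is the foot of the tangent from V: H = (27.18, -11.93).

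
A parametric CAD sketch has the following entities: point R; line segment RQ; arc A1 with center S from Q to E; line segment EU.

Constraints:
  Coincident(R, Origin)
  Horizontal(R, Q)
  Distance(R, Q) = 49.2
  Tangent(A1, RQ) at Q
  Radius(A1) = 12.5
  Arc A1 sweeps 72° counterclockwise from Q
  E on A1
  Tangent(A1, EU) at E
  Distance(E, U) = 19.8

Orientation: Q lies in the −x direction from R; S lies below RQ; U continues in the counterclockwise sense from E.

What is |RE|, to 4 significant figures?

61.70

R is at the origin; RQ is horizontal with |RQ| = 49.2 and Q on the −x side, so Q = (-49.20, 0.000). Since A1 is tangent to RQ there, SQ ⟂ RQ, so S = Q + (0, -12.5) = (-49.20, -12.50). On A1, Q sits at bearing 90° from S; a 72° counterclockwise sweep puts E at bearing 162°, so E = S + 12.5·(cos 162°, sin 162°) = (-61.09, -8.637). Then |RE| = |E − R| = 61.70.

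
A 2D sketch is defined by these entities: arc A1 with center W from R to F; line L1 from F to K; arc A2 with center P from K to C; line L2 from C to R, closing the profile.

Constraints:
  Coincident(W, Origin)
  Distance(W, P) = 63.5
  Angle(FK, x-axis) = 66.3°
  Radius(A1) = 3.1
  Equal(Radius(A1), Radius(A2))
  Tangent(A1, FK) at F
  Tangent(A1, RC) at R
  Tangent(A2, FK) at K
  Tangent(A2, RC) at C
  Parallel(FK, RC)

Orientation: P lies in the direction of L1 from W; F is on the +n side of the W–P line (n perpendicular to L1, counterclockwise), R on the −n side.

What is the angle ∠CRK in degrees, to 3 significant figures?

5.58°

The slot axis is L1's direction at 66.3°, so u = (cos 66.3°, sin 66.3°) = (0.402, 0.916) and n = (−sin 66.3°, cos 66.3°) = (-0.916, 0.402). W is at the origin and P lies 63.5 along u from W, so P = 63.5·u = (25.5, 58.1). Tangency of A1 to both parallel lines with radius 3.1 puts F and R at W ± 3.1·n: F = (-2.84, 1.25), R = (2.84, -1.25). Equal radii place K and C the same way about P: K = P + 3.1·n = (22.7, 59.4), C = P − 3.1·n = (28.4, 56.9). Then cos ∠CRK = RC·RK / (|RC||RK|), giving 5.58°.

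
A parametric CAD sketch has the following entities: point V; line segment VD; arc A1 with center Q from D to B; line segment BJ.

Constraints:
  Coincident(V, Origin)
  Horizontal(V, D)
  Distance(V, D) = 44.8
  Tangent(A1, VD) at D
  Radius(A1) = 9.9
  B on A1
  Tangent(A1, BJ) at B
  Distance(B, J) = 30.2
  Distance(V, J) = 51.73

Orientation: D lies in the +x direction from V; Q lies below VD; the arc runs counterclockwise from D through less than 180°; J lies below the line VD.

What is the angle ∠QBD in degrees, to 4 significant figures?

46.49°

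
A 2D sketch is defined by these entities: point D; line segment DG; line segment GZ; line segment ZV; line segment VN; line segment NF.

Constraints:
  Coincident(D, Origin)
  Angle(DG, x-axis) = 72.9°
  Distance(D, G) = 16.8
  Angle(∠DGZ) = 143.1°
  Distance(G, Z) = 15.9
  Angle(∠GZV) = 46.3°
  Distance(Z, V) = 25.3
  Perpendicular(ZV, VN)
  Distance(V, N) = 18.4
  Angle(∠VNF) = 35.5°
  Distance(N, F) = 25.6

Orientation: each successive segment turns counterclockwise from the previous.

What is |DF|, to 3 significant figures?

23.9

D is at the origin; DG runs at 72.9° with length 16.8, so G = (4.94, 16.1). ∠DGZ = 143.1° gives GZ at 110° from the x-axis; with |GZ| = 15.9, Z = (-0.446, 31.0). ∠GZV = 46.3° gives ZV at -116° from the x-axis; with |ZV| = 25.3, V = (-11.7, 8.38). ZV ⟂ VN, so VN runs at -26.5°; with |VN| = 18.4, N = (4.73, 0.165). ∠VNF = 35.5° gives NF at 118° from the x-axis; with |NF| = 25.6, F = (-7.29, 22.8). Then |DF| = |F − D| = 23.9.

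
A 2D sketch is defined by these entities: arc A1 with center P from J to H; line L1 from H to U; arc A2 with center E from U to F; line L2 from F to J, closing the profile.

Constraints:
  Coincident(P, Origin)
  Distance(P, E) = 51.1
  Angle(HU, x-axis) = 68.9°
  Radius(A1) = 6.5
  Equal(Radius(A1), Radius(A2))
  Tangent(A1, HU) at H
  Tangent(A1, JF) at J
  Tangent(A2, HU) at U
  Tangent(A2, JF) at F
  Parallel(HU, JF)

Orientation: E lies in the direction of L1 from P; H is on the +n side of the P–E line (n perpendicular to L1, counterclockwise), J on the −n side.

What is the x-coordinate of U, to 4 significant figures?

12.33

Tangency of A1 to both parallel lines with radius 6.5 puts H and J at P ± 6.5·n: H = (-6.064, 2.340), J = (6.064, -2.340). Equal radii place U and F the same way about E: U = E + 6.5·n = (12.33, 50.01), F = E − 6.5·n = (24.46, 45.33). So U.x = 12.33.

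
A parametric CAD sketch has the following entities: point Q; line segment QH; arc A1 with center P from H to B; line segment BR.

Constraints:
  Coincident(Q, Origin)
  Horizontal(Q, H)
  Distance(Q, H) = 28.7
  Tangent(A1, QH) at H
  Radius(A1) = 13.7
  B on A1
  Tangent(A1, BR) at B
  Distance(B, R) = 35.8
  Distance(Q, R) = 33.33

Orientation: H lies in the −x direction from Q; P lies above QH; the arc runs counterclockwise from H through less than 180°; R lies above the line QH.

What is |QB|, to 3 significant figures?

18.7

Q is at the origin; QH is horizontal with |QH| = 28.7 and H on the −x side, so H = (-28.7, 0.00). Tangency of A1 to QH means the radius PH is perpendicular to QH, so P = H + (0, 13.7) = (-28.7, 13.7). Since PB ⟂ BR (tangency), |PR| = √(13.7² + 35.8²) = 38.3 regardless of where B sits on A1. So R lies on both circle(Q, 33.33) and circle(P, 38.3); the above-QH intersection is R = (4.40, 33.0). B is the foot of the tangent from R: B = (-18.0, 5.12).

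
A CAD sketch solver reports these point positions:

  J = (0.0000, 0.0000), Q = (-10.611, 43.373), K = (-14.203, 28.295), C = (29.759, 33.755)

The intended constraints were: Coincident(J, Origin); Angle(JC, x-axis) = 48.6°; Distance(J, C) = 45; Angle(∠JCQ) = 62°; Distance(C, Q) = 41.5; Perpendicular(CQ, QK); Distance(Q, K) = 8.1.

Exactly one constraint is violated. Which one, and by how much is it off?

Distance(Q, K) = 8.1 — off by 7.40.

J = (0.00, 0.00) ✓; JC at 48.60° ✓; |JC| = 45.00 ✓; ∠JCQ = 62.00° ✓; |CQ| = 41.50 ✓; ∠(CQ, QK) = 90.00° ✓; |QK| = 15.50 ✗.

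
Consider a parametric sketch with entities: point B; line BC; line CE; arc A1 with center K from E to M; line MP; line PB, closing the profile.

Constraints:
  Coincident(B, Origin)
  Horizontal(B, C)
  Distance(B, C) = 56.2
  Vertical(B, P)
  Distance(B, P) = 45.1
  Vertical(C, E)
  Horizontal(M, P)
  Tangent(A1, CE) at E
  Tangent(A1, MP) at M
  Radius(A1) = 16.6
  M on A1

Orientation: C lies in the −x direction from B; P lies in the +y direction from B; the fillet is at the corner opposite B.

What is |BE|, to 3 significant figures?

63.0

B is at the origin; BC is horizontal with |BC| = 56.2 and C on the −x side, so C = (-56.2, 0.00). BP is vertical with |BP| = 45.1 and P on the +y side, so P = (0.00, 45.1). The virtual corner opposite B is at (-56.2, 45.1). Tangency of A1 to CE means the radius KE is perpendicular to CE and since A1 is tangent to MP there, KM ⟂ MP, with radius 16.6, so the center K sits 16.6 in from both sides at K = (-39.6, 28.5). That places the tangent points at E = (-56.2, 28.5) on CE and M = (-39.6, 45.1) on MP. Then |BE| = |E − B| = 63.0.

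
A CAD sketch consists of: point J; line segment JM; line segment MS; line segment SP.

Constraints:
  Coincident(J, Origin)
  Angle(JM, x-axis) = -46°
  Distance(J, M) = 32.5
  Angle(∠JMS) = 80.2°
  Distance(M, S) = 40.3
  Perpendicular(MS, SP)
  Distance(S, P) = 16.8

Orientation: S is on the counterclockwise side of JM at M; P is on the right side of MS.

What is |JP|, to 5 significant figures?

59.940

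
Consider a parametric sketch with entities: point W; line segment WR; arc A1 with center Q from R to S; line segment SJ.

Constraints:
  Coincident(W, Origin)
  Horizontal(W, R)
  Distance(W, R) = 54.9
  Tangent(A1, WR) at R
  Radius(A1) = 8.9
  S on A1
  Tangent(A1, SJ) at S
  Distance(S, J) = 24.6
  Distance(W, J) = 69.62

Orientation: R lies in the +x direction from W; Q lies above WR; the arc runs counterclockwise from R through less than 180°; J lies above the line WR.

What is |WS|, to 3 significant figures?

64.5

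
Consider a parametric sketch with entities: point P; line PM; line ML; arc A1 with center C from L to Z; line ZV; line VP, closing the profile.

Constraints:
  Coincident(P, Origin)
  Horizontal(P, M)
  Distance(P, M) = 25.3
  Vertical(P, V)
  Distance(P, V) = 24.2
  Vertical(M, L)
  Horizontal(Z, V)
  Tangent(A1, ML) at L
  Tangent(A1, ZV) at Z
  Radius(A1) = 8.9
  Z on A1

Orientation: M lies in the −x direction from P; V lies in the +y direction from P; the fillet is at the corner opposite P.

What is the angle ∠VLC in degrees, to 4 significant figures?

19.38°

P is at the origin; PM is horizontal with |PM| = 25.3 and M on the −x side, so M = (-25.30, 0.000). P and V share the same x with |PV| = 24.2 and V on the +y side, so V = (0.000, 24.20). The virtual corner opposite P is at (-25.30, 24.20). The tangent condition forces CL to be normal to ML and A1 meets ZV tangentially, so CZ is at right angles to ZV, with radius 8.9, so the center C sits 8.9 in from both sides at C = (-16.40, 15.30). That places the tangent points at L = (-25.30, 15.30) on ML and Z = (-16.40, 24.20) on ZV. Then cos ∠VLC = LV·LC / (|LV||LC|), giving 19.38°.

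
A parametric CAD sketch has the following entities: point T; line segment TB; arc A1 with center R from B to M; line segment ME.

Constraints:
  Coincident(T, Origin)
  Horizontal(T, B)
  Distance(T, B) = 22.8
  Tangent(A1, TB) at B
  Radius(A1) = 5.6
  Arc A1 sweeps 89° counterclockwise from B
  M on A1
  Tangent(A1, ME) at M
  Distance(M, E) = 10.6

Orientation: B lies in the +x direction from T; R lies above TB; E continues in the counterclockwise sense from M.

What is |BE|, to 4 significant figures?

17.11

T is at the origin; TB is horizontal with |TB| = 22.8 and B on the +x side, so B = (22.80, 0.000). Tangency of A1 to TB means the radius RB is perpendicular to TB, so R = B + (0, 5.6) = (22.80, 5.600). On A1, B sits at bearing -90° from R; an 89° counterclockwise sweep puts M at bearing -1°, so M = R + 5.6·(cos -1°, sin -1°) = (28.40, 5.502). Since A1 is tangent to ME there, RM ⟂ ME, so ME runs along (−sin -1°, cos -1°); with |ME| = 10.6, E = (28.58, 16.10). Then |BE| = |E − B| = 17.11.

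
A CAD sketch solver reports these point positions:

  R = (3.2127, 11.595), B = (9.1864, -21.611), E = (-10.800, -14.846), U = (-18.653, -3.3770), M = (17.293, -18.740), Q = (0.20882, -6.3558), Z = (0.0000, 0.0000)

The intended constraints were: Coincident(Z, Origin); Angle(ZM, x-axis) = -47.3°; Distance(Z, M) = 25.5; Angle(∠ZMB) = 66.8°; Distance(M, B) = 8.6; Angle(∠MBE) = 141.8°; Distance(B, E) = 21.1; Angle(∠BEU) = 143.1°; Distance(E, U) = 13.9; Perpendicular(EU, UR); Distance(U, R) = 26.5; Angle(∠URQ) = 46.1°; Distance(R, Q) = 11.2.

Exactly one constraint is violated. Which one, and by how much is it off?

Distance(R, Q) = 11.2 — off by 7.00.

Z = (0.00, 0.00) ✓; ZM at -47.30° ✓; |ZM| = 25.50 ✓; ∠ZMB = 66.80° ✓; |MB| = 8.600 ✓; ∠MBE = 141.8° ✓; |BE| = 21.10 ✓; ∠BEU = 143.1° ✓; |EU| = 13.90 ✓; ∠(EU, UR) = 90.00° ✓; |UR| = 26.50 ✓; ∠URQ = 46.10° ✓; |RQ| = 18.20 ✗.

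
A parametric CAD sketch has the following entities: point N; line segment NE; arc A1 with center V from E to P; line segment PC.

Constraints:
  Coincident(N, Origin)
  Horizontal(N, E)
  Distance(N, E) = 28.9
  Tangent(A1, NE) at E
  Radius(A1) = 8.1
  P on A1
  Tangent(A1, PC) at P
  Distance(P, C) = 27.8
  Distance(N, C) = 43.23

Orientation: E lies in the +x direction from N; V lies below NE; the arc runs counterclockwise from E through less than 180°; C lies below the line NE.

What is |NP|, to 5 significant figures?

22.607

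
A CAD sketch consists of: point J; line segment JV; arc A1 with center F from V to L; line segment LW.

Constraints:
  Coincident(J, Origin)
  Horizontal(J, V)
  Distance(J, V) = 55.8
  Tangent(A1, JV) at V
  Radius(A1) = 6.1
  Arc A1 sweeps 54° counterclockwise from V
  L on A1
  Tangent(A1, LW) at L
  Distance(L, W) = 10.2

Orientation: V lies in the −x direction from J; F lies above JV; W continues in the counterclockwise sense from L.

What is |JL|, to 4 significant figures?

50.93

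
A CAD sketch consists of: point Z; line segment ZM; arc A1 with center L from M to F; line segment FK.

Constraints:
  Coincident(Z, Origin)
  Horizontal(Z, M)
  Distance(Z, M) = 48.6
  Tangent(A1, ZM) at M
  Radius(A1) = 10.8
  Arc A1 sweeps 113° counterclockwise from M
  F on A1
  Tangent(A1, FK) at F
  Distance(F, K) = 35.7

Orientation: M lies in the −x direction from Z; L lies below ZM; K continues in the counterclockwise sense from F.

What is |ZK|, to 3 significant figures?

65.4

Z is at the origin; ZM is horizontal with |ZM| = 48.6 and M on the −x side, so M = (-48.6, 0.00). Tangency of A1 to ZM means the radius LM is perpendicular to ZM, so L = M + (0, -10.8) = (-48.6, -10.8). On A1, M sits at bearing 90° from L; a 113° counterclockwise sweep puts F at bearing 203°, so F = L + 10.8·(cos 203°, sin 203°) = (-58.5, -15.0). The tangent condition forces LF to be normal to FK, so FK runs along (−sin 203°, cos 203°); with |FK| = 35.7, K = (-44.6, -47.9). Then |ZK| = |K − Z| = 65.4.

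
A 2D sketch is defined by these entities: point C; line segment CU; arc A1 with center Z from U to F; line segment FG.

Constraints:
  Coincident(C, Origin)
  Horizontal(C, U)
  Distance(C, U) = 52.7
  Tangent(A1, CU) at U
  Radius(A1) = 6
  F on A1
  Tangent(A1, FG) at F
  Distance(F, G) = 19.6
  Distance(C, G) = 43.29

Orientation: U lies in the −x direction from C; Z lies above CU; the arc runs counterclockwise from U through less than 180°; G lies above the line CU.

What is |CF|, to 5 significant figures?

47.516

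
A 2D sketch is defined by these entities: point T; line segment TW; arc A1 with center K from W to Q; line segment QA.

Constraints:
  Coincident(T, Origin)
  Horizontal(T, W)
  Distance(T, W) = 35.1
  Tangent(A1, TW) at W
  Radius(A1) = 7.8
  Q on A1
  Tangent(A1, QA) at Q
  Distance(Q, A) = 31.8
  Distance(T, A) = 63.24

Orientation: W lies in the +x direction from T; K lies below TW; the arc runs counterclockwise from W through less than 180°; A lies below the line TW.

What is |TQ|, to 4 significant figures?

32.47

T is at the origin; T and W share the same y with |TW| = 35.1 and W on the +x side, so W = (35.10, 0.000). Tangency of A1 to TW means the radius KW is perpendicular to TW, so K = W + (0, -7.8) = (35.10, -7.800). Since KQ ⟂ QA (tangency), |KA| = √(7.8² + 31.8²) = 32.74 regardless of where Q sits on A1. So A lies on both circle(T, 63.24) and circle(K, 32.74); the below-TW intersection is A = (52.17, -35.74). Q is the foot of the tangent from A: Q = (29.60, -13.34).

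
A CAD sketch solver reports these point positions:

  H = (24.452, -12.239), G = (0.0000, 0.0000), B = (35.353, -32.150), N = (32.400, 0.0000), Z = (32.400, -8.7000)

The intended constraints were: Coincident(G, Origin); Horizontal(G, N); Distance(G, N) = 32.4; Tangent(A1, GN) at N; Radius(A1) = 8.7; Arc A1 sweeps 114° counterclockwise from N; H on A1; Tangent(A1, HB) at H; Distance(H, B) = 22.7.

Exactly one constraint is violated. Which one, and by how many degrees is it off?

Tangent(A1, HB) at H — off by 4.70°.

G = (0.00, 0.00) ✓; G.y = 0.00, N.y = 0.00 ✓; |GN| = 32.40 ✓; ∠(ZN, NG) = 90.00° ✓; |ZN| = 8.700 ✓; bearing(Z→H) − bearing(Z→N) = 114.0° ✓; |ZH| = 8.700 ✓; ∠(ZH, HB) = 85.30° ✗; |HB| = 22.70 ✓.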